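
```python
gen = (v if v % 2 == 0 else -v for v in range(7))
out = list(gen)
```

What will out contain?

Step 1: For each v in range(7), yield v if even, else -v:
  v=0: even, yield 0
  v=1: odd, yield -1
  v=2: even, yield 2
  v=3: odd, yield -3
  v=4: even, yield 4
  v=5: odd, yield -5
  v=6: even, yield 6
Therefore out = [0, -1, 2, -3, 4, -5, 6].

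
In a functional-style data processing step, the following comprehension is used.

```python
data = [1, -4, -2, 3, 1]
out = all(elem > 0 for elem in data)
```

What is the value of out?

Step 1: Check elem > 0 for each element in [1, -4, -2, 3, 1]:
  1 > 0: True
  -4 > 0: False
  -2 > 0: False
  3 > 0: True
  1 > 0: True
Step 2: all() returns False.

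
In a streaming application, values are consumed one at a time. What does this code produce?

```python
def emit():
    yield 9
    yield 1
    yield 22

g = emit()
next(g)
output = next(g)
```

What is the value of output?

Step 1: emit() creates a generator.
Step 2: next(g) yields 9 (consumed and discarded).
Step 3: next(g) yields 1, assigned to output.
Therefore output = 1.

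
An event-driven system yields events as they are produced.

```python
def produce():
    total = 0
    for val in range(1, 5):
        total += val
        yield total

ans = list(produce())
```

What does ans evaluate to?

Step 1: Generator accumulates running sum:
  val=1: total = 1, yield 1
  val=2: total = 3, yield 3
  val=3: total = 6, yield 6
  val=4: total = 10, yield 10
Therefore ans = [1, 3, 6, 10].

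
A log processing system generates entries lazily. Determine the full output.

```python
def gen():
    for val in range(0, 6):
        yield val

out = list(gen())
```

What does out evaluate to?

Step 1: The generator yields each value from range(0, 6).
Step 2: list() consumes all yields: [0, 1, 2, 3, 4, 5].
Therefore out = [0, 1, 2, 3, 4, 5].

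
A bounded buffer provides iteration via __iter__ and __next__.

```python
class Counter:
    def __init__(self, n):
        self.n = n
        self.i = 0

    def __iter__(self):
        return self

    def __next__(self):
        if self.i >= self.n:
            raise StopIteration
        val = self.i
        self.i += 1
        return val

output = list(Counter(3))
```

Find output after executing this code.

Step 1: Counter(3) creates an iterator counting 0 to 2.
Step 2: list() consumes all values: [0, 1, 2].
Therefore output = [0, 1, 2].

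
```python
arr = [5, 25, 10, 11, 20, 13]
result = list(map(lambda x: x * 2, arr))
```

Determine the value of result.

Step 1: Apply lambda x: x * 2 to each element:
  5 -> 10
  25 -> 50
  10 -> 20
  11 -> 22
  20 -> 40
  13 -> 26
Therefore result = [10, 50, 20, 22, 40, 26].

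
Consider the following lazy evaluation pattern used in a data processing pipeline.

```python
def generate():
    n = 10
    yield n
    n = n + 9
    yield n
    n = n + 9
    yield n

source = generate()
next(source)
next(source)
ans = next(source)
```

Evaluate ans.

Step 1: Trace through generator execution:
  Yield 1: n starts at 10, yield 10
  Yield 2: n = 10 + 9 = 19, yield 19
  Yield 3: n = 19 + 9 = 28, yield 28
Step 2: First next() gets 10, second next() gets the second value, third next() yields 28.
Therefore ans = 28.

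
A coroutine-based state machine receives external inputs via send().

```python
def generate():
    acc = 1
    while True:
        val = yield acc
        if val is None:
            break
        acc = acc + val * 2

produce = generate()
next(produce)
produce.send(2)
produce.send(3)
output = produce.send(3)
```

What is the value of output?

Step 1: next() -> yield acc=1.
Step 2: send(2) -> val=2, acc = 1 + 2*2 = 5, yield 5.
Step 3: send(3) -> val=3, acc = 5 + 3*2 = 11, yield 11.
Step 4: send(3) -> val=3, acc = 11 + 3*2 = 17, yield 17.
Therefore output = 17.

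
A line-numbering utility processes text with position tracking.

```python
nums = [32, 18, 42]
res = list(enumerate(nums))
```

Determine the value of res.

Step 1: enumerate pairs each element with its index:
  (0, 32)
  (1, 18)
  (2, 42)
Therefore res = [(0, 32), (1, 18), (2, 42)].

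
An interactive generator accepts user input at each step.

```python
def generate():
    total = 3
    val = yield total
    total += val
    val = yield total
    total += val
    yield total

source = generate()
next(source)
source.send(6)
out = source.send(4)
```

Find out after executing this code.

Step 1: next() -> yield total=3.
Step 2: send(6) -> val=6, total = 3+6 = 9, yield 9.
Step 3: send(4) -> val=4, total = 9+4 = 13, yield 13.
Therefore out = 13.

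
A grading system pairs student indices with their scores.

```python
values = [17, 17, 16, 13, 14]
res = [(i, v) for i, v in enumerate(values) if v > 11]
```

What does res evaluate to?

Step 1: Filter enumerate([17, 17, 16, 13, 14]) keeping v > 11:
  (0, 17): 17 > 11, included
  (1, 17): 17 > 11, included
  (2, 16): 16 > 11, included
  (3, 13): 13 > 11, included
  (4, 14): 14 > 11, included
Therefore res = [(0, 17), (1, 17), (2, 16), (3, 13), (4, 14)].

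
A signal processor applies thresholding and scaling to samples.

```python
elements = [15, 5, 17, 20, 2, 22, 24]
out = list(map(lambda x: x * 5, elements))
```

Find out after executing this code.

Step 1: Apply lambda x: x * 5 to each element:
  15 -> 75
  5 -> 25
  17 -> 85
  20 -> 100
  2 -> 10
  22 -> 110
  24 -> 120
Therefore out = [75, 25, 85, 100, 10, 110, 120].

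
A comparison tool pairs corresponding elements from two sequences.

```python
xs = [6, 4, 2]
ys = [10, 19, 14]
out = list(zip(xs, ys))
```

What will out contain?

Step 1: zip pairs elements at same index:
  Index 0: (6, 10)
  Index 1: (4, 19)
  Index 2: (2, 14)
Therefore out = [(6, 10), (4, 19), (2, 14)].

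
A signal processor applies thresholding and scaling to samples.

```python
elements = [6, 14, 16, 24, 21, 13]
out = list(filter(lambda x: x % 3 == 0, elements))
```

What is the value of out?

Step 1: Filter elements divisible by 3:
  6 % 3 = 0: kept
  14 % 3 = 2: removed
  16 % 3 = 1: removed
  24 % 3 = 0: kept
  21 % 3 = 0: kept
  13 % 3 = 1: removed
Therefore out = [6, 24, 21].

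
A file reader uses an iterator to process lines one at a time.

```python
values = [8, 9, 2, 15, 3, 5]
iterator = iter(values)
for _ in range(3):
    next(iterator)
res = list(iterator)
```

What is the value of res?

Step 1: Create iterator over [8, 9, 2, 15, 3, 5].
Step 2: Advance 3 positions (consuming [8, 9, 2]).
Step 3: list() collects remaining elements: [15, 3, 5].
Therefore res = [15, 3, 5].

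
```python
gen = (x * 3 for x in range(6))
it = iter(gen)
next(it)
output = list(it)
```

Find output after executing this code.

Step 1: Generator produces [0, 3, 6, 9, 12, 15].
Step 2: next(it) consumes first element (0).
Step 3: list(it) collects remaining: [3, 6, 9, 12, 15].
Therefore output = [3, 6, 9, 12, 15].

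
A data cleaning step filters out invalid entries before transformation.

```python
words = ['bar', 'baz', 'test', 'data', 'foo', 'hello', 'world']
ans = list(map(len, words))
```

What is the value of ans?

Step 1: Map len() to each word:
  'bar' -> 3
  'baz' -> 3
  'test' -> 4
  'data' -> 4
  'foo' -> 3
  'hello' -> 5
  'world' -> 5
Therefore ans = [3, 3, 4, 4, 3, 5, 5].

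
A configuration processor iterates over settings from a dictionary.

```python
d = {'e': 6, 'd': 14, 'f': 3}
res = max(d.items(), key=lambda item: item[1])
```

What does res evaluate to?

Step 1: Find item with maximum value:
  ('e', 6)
  ('d', 14)
  ('f', 3)
Step 2: Maximum value is 14 at key 'd'.
Therefore res = ('d', 14).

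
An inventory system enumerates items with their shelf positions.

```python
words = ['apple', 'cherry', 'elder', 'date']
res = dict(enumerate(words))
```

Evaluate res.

Step 1: enumerate pairs indices with words:
  0 -> 'apple'
  1 -> 'cherry'
  2 -> 'elder'
  3 -> 'date'
Therefore res = {0: 'apple', 1: 'cherry', 2: 'elder', 3: 'date'}.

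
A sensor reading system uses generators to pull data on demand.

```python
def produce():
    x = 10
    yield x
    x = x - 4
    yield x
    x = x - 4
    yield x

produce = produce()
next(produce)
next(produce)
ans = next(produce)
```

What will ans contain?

Step 1: Trace through generator execution:
  Yield 1: x starts at 10, yield 10
  Yield 2: x = 10 - 4 = 6, yield 6
  Yield 3: x = 6 - 4 = 2, yield 2
Step 2: First next() gets 10, second next() gets the second value, third next() yields 2.
Therefore ans = 2.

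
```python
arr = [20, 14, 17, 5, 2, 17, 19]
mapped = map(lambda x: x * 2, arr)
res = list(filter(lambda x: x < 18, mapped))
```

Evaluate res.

Step 1: Map x * 2:
  20 -> 40
  14 -> 28
  17 -> 34
  5 -> 10
  2 -> 4
  17 -> 34
  19 -> 38
Step 2: Filter for < 18:
  40: removed
  28: removed
  34: removed
  10: kept
  4: kept
  34: removed
  38: removed
Therefore res = [10, 4].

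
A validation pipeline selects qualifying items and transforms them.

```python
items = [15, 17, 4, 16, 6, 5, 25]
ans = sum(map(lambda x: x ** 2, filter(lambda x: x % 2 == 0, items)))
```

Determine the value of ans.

Step 1: Filter even numbers from [15, 17, 4, 16, 6, 5, 25]: [4, 16, 6]
Step 2: Square each: [16, 256, 36]
Step 3: Sum = 308.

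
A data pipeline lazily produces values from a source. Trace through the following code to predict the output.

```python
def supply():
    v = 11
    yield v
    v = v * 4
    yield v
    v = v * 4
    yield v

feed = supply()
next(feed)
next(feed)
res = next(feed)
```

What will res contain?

Step 1: Trace through generator execution:
  Yield 1: v starts at 11, yield 11
  Yield 2: v = 11 * 4 = 44, yield 44
  Yield 3: v = 44 * 4 = 176, yield 176
Step 2: First next() gets 11, second next() gets the second value, third next() yields 176.
Therefore res = 176.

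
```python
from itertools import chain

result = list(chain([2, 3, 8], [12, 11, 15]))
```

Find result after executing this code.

Step 1: chain() concatenates iterables: [2, 3, 8] + [12, 11, 15].
Therefore result = [2, 3, 8, 12, 11, 15].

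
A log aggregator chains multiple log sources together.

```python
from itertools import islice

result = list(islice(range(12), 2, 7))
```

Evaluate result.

Step 1: islice(range(12), 2, 7) takes elements at indices [2, 7).
Step 2: Elements: [2, 3, 4, 5, 6].
Therefore result = [2, 3, 4, 5, 6].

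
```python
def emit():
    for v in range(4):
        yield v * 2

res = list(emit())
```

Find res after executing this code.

Step 1: For each v in range(4), yield v * 2:
  v=0: yield 0 * 2 = 0
  v=1: yield 1 * 2 = 2
  v=2: yield 2 * 2 = 4
  v=3: yield 3 * 2 = 6
Therefore res = [0, 2, 4, 6].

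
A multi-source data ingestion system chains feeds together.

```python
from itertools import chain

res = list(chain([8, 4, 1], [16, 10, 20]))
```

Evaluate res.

Step 1: chain() concatenates iterables: [8, 4, 1] + [16, 10, 20].
Therefore res = [8, 4, 1, 16, 10, 20].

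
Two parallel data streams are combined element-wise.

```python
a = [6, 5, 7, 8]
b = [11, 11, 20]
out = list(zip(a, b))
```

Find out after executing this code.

Step 1: zip stops at shortest (len(a)=4, len(b)=3):
  Index 0: (6, 11)
  Index 1: (5, 11)
  Index 2: (7, 20)
Step 2: Last element of a (8) has no pair, dropped.
Therefore out = [(6, 11), (5, 11), (7, 20)].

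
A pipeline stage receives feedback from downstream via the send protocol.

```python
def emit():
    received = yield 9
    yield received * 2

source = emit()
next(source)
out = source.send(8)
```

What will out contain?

Step 1: next(source) advances to first yield, producing 9.
Step 2: send(8) resumes, received = 8.
Step 3: yield received * 2 = 8 * 2 = 16.
Therefore out = 16.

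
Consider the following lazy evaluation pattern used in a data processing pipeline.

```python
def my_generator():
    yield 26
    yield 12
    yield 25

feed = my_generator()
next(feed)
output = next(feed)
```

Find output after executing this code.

Step 1: my_generator() creates a generator.
Step 2: next(feed) yields 26 (consumed and discarded).
Step 3: next(feed) yields 12, assigned to output.
Therefore output = 12.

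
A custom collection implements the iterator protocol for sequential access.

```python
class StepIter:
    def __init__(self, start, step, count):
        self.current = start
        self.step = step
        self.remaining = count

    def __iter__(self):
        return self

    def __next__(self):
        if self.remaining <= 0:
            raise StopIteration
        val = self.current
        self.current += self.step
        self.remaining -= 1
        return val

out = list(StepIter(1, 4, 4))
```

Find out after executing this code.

Step 1: StepIter starts at 1, increments by 4, for 4 steps:
  Yield 1, then current += 4
  Yield 5, then current += 4
  Yield 9, then current += 4
  Yield 13, then current += 4
Therefore out = [1, 5, 9, 13].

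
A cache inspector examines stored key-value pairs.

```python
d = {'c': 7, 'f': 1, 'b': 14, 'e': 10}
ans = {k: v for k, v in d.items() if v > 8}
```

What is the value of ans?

Step 1: Filter items where value > 8:
  'c': 7 <= 8: removed
  'f': 1 <= 8: removed
  'b': 14 > 8: kept
  'e': 10 > 8: kept
Therefore ans = {'b': 14, 'e': 10}.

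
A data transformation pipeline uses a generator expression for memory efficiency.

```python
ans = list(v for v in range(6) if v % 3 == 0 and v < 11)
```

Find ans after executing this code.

Step 1: Filter range(6) where v % 3 == 0 and v < 11:
  v=0: both conditions met, included
  v=1: excluded (1 % 3 != 0)
  v=2: excluded (2 % 3 != 0)
  v=3: both conditions met, included
  v=4: excluded (4 % 3 != 0)
  v=5: excluded (5 % 3 != 0)
Therefore ans = [0, 3].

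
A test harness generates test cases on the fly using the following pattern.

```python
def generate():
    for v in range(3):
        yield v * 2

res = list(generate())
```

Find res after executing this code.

Step 1: For each v in range(3), yield v * 2:
  v=0: yield 0 * 2 = 0
  v=1: yield 1 * 2 = 2
  v=2: yield 2 * 2 = 4
Therefore res = [0, 2, 4].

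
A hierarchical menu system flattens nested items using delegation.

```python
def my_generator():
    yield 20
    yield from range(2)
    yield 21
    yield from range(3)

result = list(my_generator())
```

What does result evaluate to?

Step 1: Trace yields in order:
  yield 20
  yield 0
  yield 1
  yield 21
  yield 0
  yield 1
  yield 2
Therefore result = [20, 0, 1, 21, 0, 1, 2].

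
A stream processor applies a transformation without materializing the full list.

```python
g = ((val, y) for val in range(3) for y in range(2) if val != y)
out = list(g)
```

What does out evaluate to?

Step 1: Nested generator over range(3) x range(2) where val != y:
  (0, 0): excluded (val == y)
  (0, 1): included
  (1, 0): included
  (1, 1): excluded (val == y)
  (2, 0): included
  (2, 1): included
Therefore out = [(0, 1), (1, 0), (2, 0), (2, 1)].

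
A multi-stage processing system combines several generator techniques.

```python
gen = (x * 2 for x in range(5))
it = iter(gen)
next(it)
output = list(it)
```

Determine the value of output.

Step 1: Generator produces [0, 2, 4, 6, 8].
Step 2: next(it) consumes first element (0).
Step 3: list(it) collects remaining: [2, 4, 6, 8].
Therefore output = [2, 4, 6, 8].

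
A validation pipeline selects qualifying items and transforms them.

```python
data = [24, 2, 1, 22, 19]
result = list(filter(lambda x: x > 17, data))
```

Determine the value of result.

Step 1: Filter elements > 17:
  24: kept
  2: removed
  1: removed
  22: kept
  19: kept
Therefore result = [24, 22, 19].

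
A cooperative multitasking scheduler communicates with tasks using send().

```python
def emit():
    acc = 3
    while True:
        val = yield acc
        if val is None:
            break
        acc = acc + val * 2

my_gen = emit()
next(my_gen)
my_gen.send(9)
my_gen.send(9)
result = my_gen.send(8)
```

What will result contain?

Step 1: next() -> yield acc=3.
Step 2: send(9) -> val=9, acc = 3 + 9*2 = 21, yield 21.
Step 3: send(9) -> val=9, acc = 21 + 9*2 = 39, yield 39.
Step 4: send(8) -> val=8, acc = 39 + 8*2 = 55, yield 55.
Therefore result = 55.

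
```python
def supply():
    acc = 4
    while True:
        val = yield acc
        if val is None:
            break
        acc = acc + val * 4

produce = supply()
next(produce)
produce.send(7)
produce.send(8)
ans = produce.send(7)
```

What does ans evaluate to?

Step 1: next() -> yield acc=4.
Step 2: send(7) -> val=7, acc = 4 + 7*4 = 32, yield 32.
Step 3: send(8) -> val=8, acc = 32 + 8*4 = 64, yield 64.
Step 4: send(7) -> val=7, acc = 64 + 7*4 = 92, yield 92.
Therefore ans = 92.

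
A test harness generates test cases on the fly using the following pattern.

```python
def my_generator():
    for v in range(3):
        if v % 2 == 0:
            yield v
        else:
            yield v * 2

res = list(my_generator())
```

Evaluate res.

Step 1: For each v in range(3), yield v if even, else v*2:
  v=0 (even): yield 0
  v=1 (odd): yield 1*2 = 2
  v=2 (even): yield 2
Therefore res = [0, 2, 2].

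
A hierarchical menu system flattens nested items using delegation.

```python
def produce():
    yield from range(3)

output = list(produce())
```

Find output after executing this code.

Step 1: yield from delegates to the iterable, yielding each element.
Step 2: Collected values: [0, 1, 2].
Therefore output = [0, 1, 2].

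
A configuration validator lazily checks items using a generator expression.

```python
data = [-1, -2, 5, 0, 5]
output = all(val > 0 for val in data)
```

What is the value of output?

Step 1: Check val > 0 for each element in [-1, -2, 5, 0, 5]:
  -1 > 0: False
  -2 > 0: False
  5 > 0: True
  0 > 0: False
  5 > 0: True
Step 2: all() returns False.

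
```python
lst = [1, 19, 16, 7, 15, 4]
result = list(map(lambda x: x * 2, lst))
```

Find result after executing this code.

Step 1: Apply lambda x: x * 2 to each element:
  1 -> 2
  19 -> 38
  16 -> 32
  7 -> 14
  15 -> 30
  4 -> 8
Therefore result = [2, 38, 32, 14, 30, 8].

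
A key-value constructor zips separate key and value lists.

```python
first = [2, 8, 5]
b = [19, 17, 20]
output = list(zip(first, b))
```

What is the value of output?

Step 1: zip pairs elements at same index:
  Index 0: (2, 19)
  Index 1: (8, 17)
  Index 2: (5, 20)
Therefore output = [(2, 19), (8, 17), (5, 20)].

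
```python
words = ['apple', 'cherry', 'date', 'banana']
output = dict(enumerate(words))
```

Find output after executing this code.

Step 1: enumerate pairs indices with words:
  0 -> 'apple'
  1 -> 'cherry'
  2 -> 'date'
  3 -> 'banana'
Therefore output = {0: 'apple', 1: 'cherry', 2: 'date', 3: 'banana'}.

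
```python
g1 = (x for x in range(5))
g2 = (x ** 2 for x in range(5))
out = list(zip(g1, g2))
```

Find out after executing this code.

Step 1: g1 produces [0, 1, 2, 3, 4].
Step 2: g2 produces [0, 1, 4, 9, 16].
Step 3: zip pairs them: [(0, 0), (1, 1), (2, 4), (3, 9), (4, 16)].
Therefore out = [(0, 0), (1, 1), (2, 4), (3, 9), (4, 16)].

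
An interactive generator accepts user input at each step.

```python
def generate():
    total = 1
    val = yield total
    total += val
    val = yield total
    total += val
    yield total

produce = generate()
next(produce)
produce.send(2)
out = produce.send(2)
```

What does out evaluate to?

Step 1: next() -> yield total=1.
Step 2: send(2) -> val=2, total = 1+2 = 3, yield 3.
Step 3: send(2) -> val=2, total = 3+2 = 5, yield 5.
Therefore out = 5.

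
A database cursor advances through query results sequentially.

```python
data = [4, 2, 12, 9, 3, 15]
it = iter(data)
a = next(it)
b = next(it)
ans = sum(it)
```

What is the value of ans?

Step 1: Create iterator over [4, 2, 12, 9, 3, 15].
Step 2: a = next() = 4, b = next() = 2.
Step 3: sum() of remaining [12, 9, 3, 15] = 39.
Therefore ans = 39.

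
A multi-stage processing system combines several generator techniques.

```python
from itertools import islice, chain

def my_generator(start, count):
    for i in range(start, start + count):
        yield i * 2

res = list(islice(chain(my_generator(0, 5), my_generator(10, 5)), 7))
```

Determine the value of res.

Step 1: my_generator(0, 5) yields [0, 2, 4, 6, 8].
Step 2: my_generator(10, 5) yields [20, 22, 24, 26, 28].
Step 3: chain concatenates: [0, 2, 4, 6, 8, 20, 22, 24, 26, 28].
Step 4: islice takes first 7: [0, 2, 4, 6, 8, 20, 22].
Therefore res = [0, 2, 4, 6, 8, 20, 22].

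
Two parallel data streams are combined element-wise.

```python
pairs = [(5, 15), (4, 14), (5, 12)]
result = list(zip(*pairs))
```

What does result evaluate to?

Step 1: zip(*pairs) transposes: unzips [(5, 15), (4, 14), (5, 12)] into separate sequences.
Step 2: First elements: (5, 4, 5), second elements: (15, 14, 12).
Therefore result = [(5, 4, 5), (15, 14, 12)].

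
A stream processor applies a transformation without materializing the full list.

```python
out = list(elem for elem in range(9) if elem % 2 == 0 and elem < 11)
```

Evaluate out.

Step 1: Filter range(9) where elem % 2 == 0 and elem < 11:
  elem=0: both conditions met, included
  elem=1: excluded (1 % 2 != 0)
  elem=2: both conditions met, included
  elem=3: excluded (3 % 2 != 0)
  elem=4: both conditions met, included
  elem=5: excluded (5 % 2 != 0)
  elem=6: both conditions met, included
  elem=7: excluded (7 % 2 != 0)
  elem=8: both conditions met, included
Therefore out = [0, 2, 4, 6, 8].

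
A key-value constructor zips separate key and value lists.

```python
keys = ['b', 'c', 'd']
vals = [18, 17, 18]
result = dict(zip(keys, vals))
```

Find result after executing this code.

Step 1: zip pairs keys with values:
  'b' -> 18
  'c' -> 17
  'd' -> 18
Therefore result = {'b': 18, 'c': 17, 'd': 18}.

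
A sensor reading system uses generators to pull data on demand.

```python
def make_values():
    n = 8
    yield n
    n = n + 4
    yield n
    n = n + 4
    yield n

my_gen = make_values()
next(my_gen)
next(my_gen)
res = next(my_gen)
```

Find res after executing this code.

Step 1: Trace through generator execution:
  Yield 1: n starts at 8, yield 8
  Yield 2: n = 8 + 4 = 12, yield 12
  Yield 3: n = 12 + 4 = 16, yield 16
Step 2: First next() gets 8, second next() gets the second value, third next() yields 16.
Therefore res = 16.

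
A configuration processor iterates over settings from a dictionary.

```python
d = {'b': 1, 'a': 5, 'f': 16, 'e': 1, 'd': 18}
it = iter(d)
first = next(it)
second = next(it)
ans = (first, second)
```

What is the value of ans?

Step 1: iter(d) iterates over keys: ['b', 'a', 'f', 'e', 'd'].
Step 2: first = next(it) = 'b', second = next(it) = 'a'.
Therefore ans = ('b', 'a').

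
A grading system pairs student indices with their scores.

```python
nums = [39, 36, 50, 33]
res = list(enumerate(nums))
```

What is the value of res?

Step 1: enumerate pairs each element with its index:
  (0, 39)
  (1, 36)
  (2, 50)
  (3, 33)
Therefore res = [(0, 39), (1, 36), (2, 50), (3, 33)].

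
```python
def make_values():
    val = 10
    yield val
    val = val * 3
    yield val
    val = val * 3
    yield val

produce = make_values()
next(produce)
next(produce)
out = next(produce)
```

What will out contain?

Step 1: Trace through generator execution:
  Yield 1: val starts at 10, yield 10
  Yield 2: val = 10 * 3 = 30, yield 30
  Yield 3: val = 30 * 3 = 90, yield 90
Step 2: First next() gets 10, second next() gets the second value, third next() yields 90.
Therefore out = 90.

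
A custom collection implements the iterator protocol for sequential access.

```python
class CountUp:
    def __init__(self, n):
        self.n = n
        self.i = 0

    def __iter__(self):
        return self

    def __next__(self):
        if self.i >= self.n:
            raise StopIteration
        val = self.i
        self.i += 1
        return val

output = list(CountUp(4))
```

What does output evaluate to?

Step 1: CountUp(4) creates an iterator counting 0 to 3.
Step 2: list() consumes all values: [0, 1, 2, 3].
Therefore output = [0, 1, 2, 3].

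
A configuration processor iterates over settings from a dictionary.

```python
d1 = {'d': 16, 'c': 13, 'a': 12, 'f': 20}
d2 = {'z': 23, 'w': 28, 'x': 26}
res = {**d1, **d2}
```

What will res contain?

Step 1: Merge d1 and d2 (d2 values override on key conflicts).
Step 2: d1 has keys ['d', 'c', 'a', 'f'], d2 has keys ['z', 'w', 'x'].
Therefore res = {'d': 16, 'c': 13, 'a': 12, 'f': 20, 'z': 23, 'w': 28, 'x': 26}.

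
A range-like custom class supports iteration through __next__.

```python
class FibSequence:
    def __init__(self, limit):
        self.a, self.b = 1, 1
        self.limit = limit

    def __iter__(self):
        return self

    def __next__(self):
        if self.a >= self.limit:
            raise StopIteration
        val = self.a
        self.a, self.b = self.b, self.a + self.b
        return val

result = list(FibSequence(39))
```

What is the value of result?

Step 1: Fibonacci-like sequence (a=1, b=1) until >= 39:
  Yield 1, then a,b = 1,2
  Yield 1, then a,b = 2,3
  Yield 2, then a,b = 3,5
  Yield 3, then a,b = 5,8
  Yield 5, then a,b = 8,13
  Yield 8, then a,b = 13,21
  Yield 13, then a,b = 21,34
  Yield 21, then a,b = 34,55
  Yield 34, then a,b = 55,89
Step 2: 55 >= 39, stop.
Therefore result = [1, 1, 2, 3, 5, 8, 13, 21, 34].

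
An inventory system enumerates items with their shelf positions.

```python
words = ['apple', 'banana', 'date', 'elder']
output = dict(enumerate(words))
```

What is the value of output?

Step 1: enumerate pairs indices with words:
  0 -> 'apple'
  1 -> 'banana'
  2 -> 'date'
  3 -> 'elder'
Therefore output = {0: 'apple', 1: 'banana', 2: 'date', 3: 'elder'}.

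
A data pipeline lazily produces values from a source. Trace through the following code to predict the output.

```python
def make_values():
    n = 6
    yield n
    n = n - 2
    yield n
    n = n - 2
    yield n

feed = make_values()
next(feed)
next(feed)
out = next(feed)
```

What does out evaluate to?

Step 1: Trace through generator execution:
  Yield 1: n starts at 6, yield 6
  Yield 2: n = 6 - 2 = 4, yield 4
  Yield 3: n = 4 - 2 = 2, yield 2
Step 2: First next() gets 6, second next() gets the second value, third next() yields 2.
Therefore out = 2.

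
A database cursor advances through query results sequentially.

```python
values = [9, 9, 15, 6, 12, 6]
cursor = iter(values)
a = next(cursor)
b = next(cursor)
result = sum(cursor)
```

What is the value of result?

Step 1: Create iterator over [9, 9, 15, 6, 12, 6].
Step 2: a = next() = 9, b = next() = 9.
Step 3: sum() of remaining [15, 6, 12, 6] = 39.
Therefore result = 39.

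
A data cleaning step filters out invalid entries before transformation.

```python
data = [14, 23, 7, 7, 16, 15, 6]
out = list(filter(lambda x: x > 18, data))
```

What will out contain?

Step 1: Filter elements > 18:
  14: removed
  23: kept
  7: removed
  7: removed
  16: removed
  15: removed
  6: removed
Therefore out = [23].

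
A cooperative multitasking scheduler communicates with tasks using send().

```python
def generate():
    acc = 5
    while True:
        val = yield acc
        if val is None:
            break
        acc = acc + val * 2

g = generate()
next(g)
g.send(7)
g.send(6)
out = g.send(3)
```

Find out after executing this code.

Step 1: next() -> yield acc=5.
Step 2: send(7) -> val=7, acc = 5 + 7*2 = 19, yield 19.
Step 3: send(6) -> val=6, acc = 19 + 6*2 = 31, yield 31.
Step 4: send(3) -> val=3, acc = 31 + 3*2 = 37, yield 37.
Therefore out = 37.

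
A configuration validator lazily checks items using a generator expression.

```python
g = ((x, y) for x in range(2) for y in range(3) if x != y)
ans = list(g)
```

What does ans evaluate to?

Step 1: Nested generator over range(2) x range(3) where x != y:
  (0, 0): excluded (x == y)
  (0, 1): included
  (0, 2): included
  (1, 0): included
  (1, 1): excluded (x == y)
  (1, 2): included
Therefore ans = [(0, 1), (0, 2), (1, 0), (1, 2)].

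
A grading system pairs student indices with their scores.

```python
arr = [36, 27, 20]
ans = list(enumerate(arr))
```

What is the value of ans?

Step 1: enumerate pairs each element with its index:
  (0, 36)
  (1, 27)
  (2, 20)
Therefore ans = [(0, 36), (1, 27), (2, 20)].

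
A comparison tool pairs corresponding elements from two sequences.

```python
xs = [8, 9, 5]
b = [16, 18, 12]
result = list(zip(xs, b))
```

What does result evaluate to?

Step 1: zip pairs elements at same index:
  Index 0: (8, 16)
  Index 1: (9, 18)
  Index 2: (5, 12)
Therefore result = [(8, 16), (9, 18), (5, 12)].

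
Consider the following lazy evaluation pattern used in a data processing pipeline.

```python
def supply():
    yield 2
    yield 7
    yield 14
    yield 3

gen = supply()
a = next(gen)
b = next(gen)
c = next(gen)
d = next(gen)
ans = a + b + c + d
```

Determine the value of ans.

Step 1: Create generator and consume all values:
  a = next(gen) = 2
  b = next(gen) = 7
  c = next(gen) = 14
  d = next(gen) = 3
Step 2: ans = 2 + 7 + 14 + 3 = 26.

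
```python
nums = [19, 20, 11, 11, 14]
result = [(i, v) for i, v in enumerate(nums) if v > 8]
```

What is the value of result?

Step 1: Filter enumerate([19, 20, 11, 11, 14]) keeping v > 8:
  (0, 19): 19 > 8, included
  (1, 20): 20 > 8, included
  (2, 11): 11 > 8, included
  (3, 11): 11 > 8, included
  (4, 14): 14 > 8, included
Therefore result = [(0, 19), (1, 20), (2, 11), (3, 11), (4, 14)].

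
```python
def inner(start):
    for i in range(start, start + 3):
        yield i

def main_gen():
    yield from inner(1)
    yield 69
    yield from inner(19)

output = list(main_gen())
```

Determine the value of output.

Step 1: main_gen() delegates to inner(1):
  yield 1
  yield 2
  yield 3
Step 2: yield 69
Step 3: Delegates to inner(19):
  yield 19
  yield 20
  yield 21
Therefore output = [1, 2, 3, 69, 19, 20, 21].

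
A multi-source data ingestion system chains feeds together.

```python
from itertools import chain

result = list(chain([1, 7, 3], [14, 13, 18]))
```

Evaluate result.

Step 1: chain() concatenates iterables: [1, 7, 3] + [14, 13, 18].
Therefore result = [1, 7, 3, 14, 13, 18].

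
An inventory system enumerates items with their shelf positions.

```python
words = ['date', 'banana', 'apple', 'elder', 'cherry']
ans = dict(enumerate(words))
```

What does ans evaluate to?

Step 1: enumerate pairs indices with words:
  0 -> 'date'
  1 -> 'banana'
  2 -> 'apple'
  3 -> 'elder'
  4 -> 'cherry'
Therefore ans = {0: 'date', 1: 'banana', 2: 'apple', 3: 'elder', 4: 'cherry'}.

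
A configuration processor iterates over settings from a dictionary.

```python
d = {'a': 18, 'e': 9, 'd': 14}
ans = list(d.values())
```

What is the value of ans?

Step 1: d.values() returns the dictionary values in insertion order.
Therefore ans = [18, 9, 14].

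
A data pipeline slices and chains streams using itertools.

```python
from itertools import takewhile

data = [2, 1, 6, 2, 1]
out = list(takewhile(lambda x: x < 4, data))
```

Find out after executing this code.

Step 1: takewhile stops at first element >= 4:
  2 < 4: take
  1 < 4: take
  6 >= 4: stop
Therefore out = [2, 1].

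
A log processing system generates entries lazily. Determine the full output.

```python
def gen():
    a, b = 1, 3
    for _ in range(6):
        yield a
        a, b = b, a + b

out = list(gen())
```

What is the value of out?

Step 1: Fibonacci-like sequence starting with a=1, b=3:
  Iteration 1: yield a=1, then a,b = 3,4
  Iteration 2: yield a=3, then a,b = 4,7
  Iteration 3: yield a=4, then a,b = 7,11
  Iteration 4: yield a=7, then a,b = 11,18
  Iteration 5: yield a=11, then a,b = 18,29
  Iteration 6: yield a=18, then a,b = 29,47
Therefore out = [1, 3, 4, 7, 11, 18].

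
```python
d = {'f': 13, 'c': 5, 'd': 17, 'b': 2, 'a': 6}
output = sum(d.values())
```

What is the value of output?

Step 1: d.values() = [13, 5, 17, 2, 6].
Step 2: sum = 43.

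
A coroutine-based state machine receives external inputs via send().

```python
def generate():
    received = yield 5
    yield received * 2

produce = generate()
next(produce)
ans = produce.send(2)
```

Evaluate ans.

Step 1: next(produce) advances to first yield, producing 5.
Step 2: send(2) resumes, received = 2.
Step 3: yield received * 2 = 2 * 2 = 4.
Therefore ans = 4.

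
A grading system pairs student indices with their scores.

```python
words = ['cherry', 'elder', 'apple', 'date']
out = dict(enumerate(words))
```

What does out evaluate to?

Step 1: enumerate pairs indices with words:
  0 -> 'cherry'
  1 -> 'elder'
  2 -> 'apple'
  3 -> 'date'
Therefore out = {0: 'cherry', 1: 'elder', 2: 'apple', 3: 'date'}.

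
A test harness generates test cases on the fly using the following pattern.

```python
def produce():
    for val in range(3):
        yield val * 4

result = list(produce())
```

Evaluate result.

Step 1: For each val in range(3), yield val * 4:
  val=0: yield 0 * 4 = 0
  val=1: yield 1 * 4 = 4
  val=2: yield 2 * 4 = 8
Therefore result = [0, 4, 8].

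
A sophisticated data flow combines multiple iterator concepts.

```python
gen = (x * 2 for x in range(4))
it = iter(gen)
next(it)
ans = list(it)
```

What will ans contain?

Step 1: Generator produces [0, 2, 4, 6].
Step 2: next(it) consumes first element (0).
Step 3: list(it) collects remaining: [2, 4, 6].
Therefore ans = [2, 4, 6].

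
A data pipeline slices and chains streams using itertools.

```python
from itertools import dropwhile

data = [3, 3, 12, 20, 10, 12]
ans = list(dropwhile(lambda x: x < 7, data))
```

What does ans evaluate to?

Step 1: dropwhile drops elements while < 7:
  3 < 7: dropped
  3 < 7: dropped
  12: kept (dropping stopped)
Step 2: Remaining elements kept regardless of condition.
Therefore ans = [12, 20, 10, 12].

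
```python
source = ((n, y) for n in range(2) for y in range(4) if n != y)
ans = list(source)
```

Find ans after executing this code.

Step 1: Nested generator over range(2) x range(4) where n != y:
  (0, 0): excluded (n == y)
  (0, 1): included
  (0, 2): included
  (0, 3): included
  (1, 0): included
  (1, 1): excluded (n == y)
  (1, 2): included
  (1, 3): included
Therefore ans = [(0, 1), (0, 2), (0, 3), (1, 0), (1, 2), (1, 3)].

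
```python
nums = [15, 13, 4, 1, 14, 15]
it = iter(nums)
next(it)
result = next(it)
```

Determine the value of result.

Step 1: Create iterator over [15, 13, 4, 1, 14, 15].
Step 2: next() consumes 15.
Step 3: next() returns 13.
Therefore result = 13.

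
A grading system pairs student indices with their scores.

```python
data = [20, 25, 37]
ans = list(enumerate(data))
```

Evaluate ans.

Step 1: enumerate pairs each element with its index:
  (0, 20)
  (1, 25)
  (2, 37)
Therefore ans = [(0, 20), (1, 25), (2, 37)].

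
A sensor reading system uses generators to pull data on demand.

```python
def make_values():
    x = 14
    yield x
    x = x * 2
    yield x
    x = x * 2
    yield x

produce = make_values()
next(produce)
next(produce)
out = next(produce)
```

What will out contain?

Step 1: Trace through generator execution:
  Yield 1: x starts at 14, yield 14
  Yield 2: x = 14 * 2 = 28, yield 28
  Yield 3: x = 28 * 2 = 56, yield 56
Step 2: First next() gets 14, second next() gets the second value, third next() yields 56.
Therefore out = 56.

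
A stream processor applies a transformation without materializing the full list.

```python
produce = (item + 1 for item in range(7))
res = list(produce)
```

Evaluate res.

Step 1: For each item in range(7), compute item+1:
  item=0: 0+1 = 1
  item=1: 1+1 = 2
  item=2: 2+1 = 3
  item=3: 3+1 = 4
  item=4: 4+1 = 5
  item=5: 5+1 = 6
  item=6: 6+1 = 7
Therefore res = [1, 2, 3, 4, 5, 6, 7].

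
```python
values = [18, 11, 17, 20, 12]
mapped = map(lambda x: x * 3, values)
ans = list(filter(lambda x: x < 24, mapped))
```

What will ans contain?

Step 1: Map x * 3:
  18 -> 54
  11 -> 33
  17 -> 51
  20 -> 60
  12 -> 36
Step 2: Filter for < 24:
  54: removed
  33: removed
  51: removed
  60: removed
  36: removed
Therefore ans = [].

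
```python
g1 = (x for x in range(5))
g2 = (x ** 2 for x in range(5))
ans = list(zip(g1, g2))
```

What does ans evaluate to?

Step 1: g1 produces [0, 1, 2, 3, 4].
Step 2: g2 produces [0, 1, 4, 9, 16].
Step 3: zip pairs them: [(0, 0), (1, 1), (2, 4), (3, 9), (4, 16)].
Therefore ans = [(0, 0), (1, 1), (2, 4), (3, 9), (4, 16)].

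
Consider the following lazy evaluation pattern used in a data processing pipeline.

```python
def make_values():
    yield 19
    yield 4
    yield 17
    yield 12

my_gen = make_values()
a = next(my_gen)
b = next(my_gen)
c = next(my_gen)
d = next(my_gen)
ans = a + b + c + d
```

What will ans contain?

Step 1: Create generator and consume all values:
  a = next(my_gen) = 19
  b = next(my_gen) = 4
  c = next(my_gen) = 17
  d = next(my_gen) = 12
Step 2: ans = 19 + 4 + 17 + 12 = 52.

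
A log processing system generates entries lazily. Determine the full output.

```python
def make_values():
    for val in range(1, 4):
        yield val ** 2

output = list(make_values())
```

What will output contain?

Step 1: For each val in range(1, 4), yield val**2:
  val=1: yield 1**2 = 1
  val=2: yield 2**2 = 4
  val=3: yield 3**2 = 9
Therefore output = [1, 4, 9].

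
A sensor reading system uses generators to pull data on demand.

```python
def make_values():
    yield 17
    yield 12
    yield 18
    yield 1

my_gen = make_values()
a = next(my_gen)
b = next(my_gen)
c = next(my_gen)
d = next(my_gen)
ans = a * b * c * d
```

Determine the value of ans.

Step 1: Create generator and consume all values:
  a = next(my_gen) = 17
  b = next(my_gen) = 12
  c = next(my_gen) = 18
  d = next(my_gen) = 1
Step 2: ans = 17 * 12 * 18 * 1 = 3672.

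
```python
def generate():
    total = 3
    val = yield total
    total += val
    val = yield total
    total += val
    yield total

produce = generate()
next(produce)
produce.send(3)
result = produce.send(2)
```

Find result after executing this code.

Step 1: next() -> yield total=3.
Step 2: send(3) -> val=3, total = 3+3 = 6, yield 6.
Step 3: send(2) -> val=2, total = 6+2 = 8, yield 8.
Therefore result = 8.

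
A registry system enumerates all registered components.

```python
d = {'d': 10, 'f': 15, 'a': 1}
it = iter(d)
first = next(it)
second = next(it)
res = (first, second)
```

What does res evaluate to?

Step 1: iter(d) iterates over keys: ['d', 'f', 'a'].
Step 2: first = next(it) = 'd', second = next(it) = 'f'.
Therefore res = ('d', 'f').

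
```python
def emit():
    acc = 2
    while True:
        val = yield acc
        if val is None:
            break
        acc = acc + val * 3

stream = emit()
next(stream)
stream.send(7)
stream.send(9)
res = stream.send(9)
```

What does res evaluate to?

Step 1: next() -> yield acc=2.
Step 2: send(7) -> val=7, acc = 2 + 7*3 = 23, yield 23.
Step 3: send(9) -> val=9, acc = 23 + 9*3 = 50, yield 50.
Step 4: send(9) -> val=9, acc = 50 + 9*3 = 77, yield 77.
Therefore res = 77.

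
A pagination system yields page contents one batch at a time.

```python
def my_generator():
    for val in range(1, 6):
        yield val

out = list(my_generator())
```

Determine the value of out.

Step 1: The generator yields each value from range(1, 6).
Step 2: list() consumes all yields: [1, 2, 3, 4, 5].
Therefore out = [1, 2, 3, 4, 5].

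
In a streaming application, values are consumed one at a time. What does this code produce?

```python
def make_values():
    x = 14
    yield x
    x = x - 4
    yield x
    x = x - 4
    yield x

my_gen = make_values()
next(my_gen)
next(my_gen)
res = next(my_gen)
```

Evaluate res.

Step 1: Trace through generator execution:
  Yield 1: x starts at 14, yield 14
  Yield 2: x = 14 - 4 = 10, yield 10
  Yield 3: x = 10 - 4 = 6, yield 6
Step 2: First next() gets 14, second next() gets the second value, third next() yields 6.
Therefore res = 6.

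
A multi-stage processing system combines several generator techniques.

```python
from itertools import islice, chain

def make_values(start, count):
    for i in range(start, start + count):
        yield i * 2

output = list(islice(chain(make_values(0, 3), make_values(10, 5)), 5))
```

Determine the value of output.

Step 1: make_values(0, 3) yields [0, 2, 4].
Step 2: make_values(10, 5) yields [20, 22, 24, 26, 28].
Step 3: chain concatenates: [0, 2, 4, 20, 22, 24, 26, 28].
Step 4: islice takes first 5: [0, 2, 4, 20, 22].
Therefore output = [0, 2, 4, 20, 22].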